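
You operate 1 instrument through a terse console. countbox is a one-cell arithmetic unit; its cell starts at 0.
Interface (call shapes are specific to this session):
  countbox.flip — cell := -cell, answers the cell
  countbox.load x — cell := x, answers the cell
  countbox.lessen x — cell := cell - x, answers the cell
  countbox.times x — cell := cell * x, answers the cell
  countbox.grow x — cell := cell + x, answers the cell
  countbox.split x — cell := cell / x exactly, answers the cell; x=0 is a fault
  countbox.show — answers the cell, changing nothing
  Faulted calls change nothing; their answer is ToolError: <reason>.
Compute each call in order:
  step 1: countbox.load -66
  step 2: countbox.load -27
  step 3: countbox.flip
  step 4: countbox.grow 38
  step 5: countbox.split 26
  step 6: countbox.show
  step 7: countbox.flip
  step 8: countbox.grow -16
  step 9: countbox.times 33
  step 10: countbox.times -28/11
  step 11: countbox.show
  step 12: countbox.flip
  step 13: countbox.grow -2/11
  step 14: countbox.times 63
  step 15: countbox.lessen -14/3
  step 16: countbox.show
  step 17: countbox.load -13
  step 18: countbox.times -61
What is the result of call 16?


Invoking load(x: -66), yielding -66.
Using load(x: -27), → -27.
I invoke flip, and see 27.
I use grow(x: 38), → 65.
Using split(x: 26): 5/2.
I call show, yielding 5/2.
I invoke flip(), → -5/2.
Invoking grow(x: -16), which returns -37/2.
I run times(x: 33), yielding -1221/2.
Now I run times(x: -28/11), — result: 1554.
Next I call show(), which returns 1554.
Then flip: -1554.
Using grow(x: -2/11), → -17096/11.
I run times(x: 63), — result: -1077048/11.
I use lessen(x: -14/3): -3230990/33.
Calling show(), and see -3230990/33.
Then load(x: -13), — result: -13.
I try times(x: -61), yielding 793.

Answer: -3230990/33


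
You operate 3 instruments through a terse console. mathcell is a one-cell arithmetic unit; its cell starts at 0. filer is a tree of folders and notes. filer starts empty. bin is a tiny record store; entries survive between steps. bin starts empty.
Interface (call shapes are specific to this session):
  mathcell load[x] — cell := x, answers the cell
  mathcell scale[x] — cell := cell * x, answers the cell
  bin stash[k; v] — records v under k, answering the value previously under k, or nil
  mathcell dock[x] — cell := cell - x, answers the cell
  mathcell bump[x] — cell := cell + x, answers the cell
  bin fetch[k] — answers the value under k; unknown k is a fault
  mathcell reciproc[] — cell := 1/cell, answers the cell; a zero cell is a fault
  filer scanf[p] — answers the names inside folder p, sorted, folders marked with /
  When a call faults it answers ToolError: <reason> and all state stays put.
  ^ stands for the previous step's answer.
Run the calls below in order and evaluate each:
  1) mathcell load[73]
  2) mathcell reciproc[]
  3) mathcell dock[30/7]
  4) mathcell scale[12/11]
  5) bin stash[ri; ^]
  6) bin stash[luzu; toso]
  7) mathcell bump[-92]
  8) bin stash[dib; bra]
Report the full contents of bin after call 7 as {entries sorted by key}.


Answer: {luzu=toso, ri=-26196/5621}

Derivation:
I try mathcell load with 73: 73.
Invoking mathcell reciproc: 1/73.
Using mathcell dock with 30/7: -2183/511.
Invoking mathcell scale with 12/11, and see -26196/5621.
I use bin stash with ri, ^, and get nil.
Using bin stash with luzu, toso, — result: nil.
Invoking mathcell bump with -92, → -543328/5621.
Calling bin stash with dib, bra, which returns nil.


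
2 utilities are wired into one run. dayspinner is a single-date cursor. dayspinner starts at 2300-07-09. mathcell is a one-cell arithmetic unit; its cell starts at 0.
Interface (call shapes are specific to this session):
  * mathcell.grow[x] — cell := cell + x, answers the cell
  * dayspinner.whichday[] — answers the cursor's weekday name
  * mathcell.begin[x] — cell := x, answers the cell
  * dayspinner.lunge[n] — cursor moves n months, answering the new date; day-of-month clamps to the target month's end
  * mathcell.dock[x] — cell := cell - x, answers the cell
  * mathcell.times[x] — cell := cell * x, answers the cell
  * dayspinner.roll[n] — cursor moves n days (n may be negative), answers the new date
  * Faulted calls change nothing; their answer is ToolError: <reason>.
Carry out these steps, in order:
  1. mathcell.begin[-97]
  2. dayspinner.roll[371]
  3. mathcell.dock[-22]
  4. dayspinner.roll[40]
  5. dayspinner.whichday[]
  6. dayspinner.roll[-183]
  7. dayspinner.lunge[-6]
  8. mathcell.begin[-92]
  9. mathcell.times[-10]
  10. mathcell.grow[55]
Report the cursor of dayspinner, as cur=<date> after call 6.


Answer: cur=2301-02-22

Derivation:
CALL mathcell.begin[x='-97']
RET  -97
CALL dayspinner.roll[n='371']
RET  2301-07-15
CALL mathcell.dock[x='-22']
RET  -75
CALL dayspinner.roll[n='40']
RET  2301-08-24
CALL dayspinner.whichday[]
RET  Saturday
CALL dayspinner.roll[n='-183']
RET  2301-02-22
CALL dayspinner.lunge[n='-6']
RET  2300-08-22
CALL mathcell.begin[x='-92']
RET  -92
CALL mathcell.times[x='-10']
RET  920
CALL mathcell.grow[x='55']
RET  975


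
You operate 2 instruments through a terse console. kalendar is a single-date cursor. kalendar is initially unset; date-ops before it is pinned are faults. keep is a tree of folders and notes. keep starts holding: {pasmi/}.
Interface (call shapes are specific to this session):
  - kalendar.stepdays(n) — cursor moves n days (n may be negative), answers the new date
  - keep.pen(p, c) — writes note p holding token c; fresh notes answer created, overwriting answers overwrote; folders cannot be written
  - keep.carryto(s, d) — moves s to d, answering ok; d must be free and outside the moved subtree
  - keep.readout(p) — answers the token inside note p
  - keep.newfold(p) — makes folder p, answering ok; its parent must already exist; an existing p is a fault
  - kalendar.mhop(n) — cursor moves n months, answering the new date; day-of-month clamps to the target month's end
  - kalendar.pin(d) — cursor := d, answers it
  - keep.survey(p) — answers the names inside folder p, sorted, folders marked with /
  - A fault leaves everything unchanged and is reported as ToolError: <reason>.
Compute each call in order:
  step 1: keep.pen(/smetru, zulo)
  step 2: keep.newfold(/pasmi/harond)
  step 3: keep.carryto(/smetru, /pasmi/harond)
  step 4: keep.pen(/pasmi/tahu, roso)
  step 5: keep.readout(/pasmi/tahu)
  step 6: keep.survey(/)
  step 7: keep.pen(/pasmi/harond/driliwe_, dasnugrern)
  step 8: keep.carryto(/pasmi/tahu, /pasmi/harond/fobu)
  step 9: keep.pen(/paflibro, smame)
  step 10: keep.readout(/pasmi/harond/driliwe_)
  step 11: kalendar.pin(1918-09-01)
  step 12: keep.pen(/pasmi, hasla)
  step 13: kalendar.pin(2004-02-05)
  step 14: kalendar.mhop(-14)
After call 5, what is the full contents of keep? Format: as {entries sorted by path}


I run keep.pen using p='/smetru', c='zulo', — result: created.
I try keep.newfold using p='/pasmi/harond', and get ok.
Now I run keep.carryto using s='/smetru', d='/pasmi/harond', and see ToolError: exists.
I try keep.pen using p='/pasmi/tahu', c='roso', and get created.
Then keep.readout using p='/pasmi/tahu', and get roso.
Now I run keep.survey using p='/', and get [pasmi/, smetru].
I try keep.pen using p='/pasmi/harond/driliwe_', c='dasnugrern', — result: created.
I use keep.carryto using s='/pasmi/tahu', d='/pasmi/harond/fobu', — result: ok.
Using keep.pen using p='/paflibro', c='smame', → created.
I use keep.readout using p='/pasmi/harond/driliwe_', which returns dasnugrern.
Next I call kalendar.pin using d='1918-09-01', which returns 1918-09-01.
I run keep.pen using p='/pasmi', c='hasla', and observe ToolError: is a directory.
Then kalendar.pin using d='2004-02-05', yielding 2004-02-05.
I try kalendar.mhop using n='-14', — result: 2002-12-05.

Answer: {pasmi/, pasmi/harond/, pasmi/tahu=roso, smetru=zulo}


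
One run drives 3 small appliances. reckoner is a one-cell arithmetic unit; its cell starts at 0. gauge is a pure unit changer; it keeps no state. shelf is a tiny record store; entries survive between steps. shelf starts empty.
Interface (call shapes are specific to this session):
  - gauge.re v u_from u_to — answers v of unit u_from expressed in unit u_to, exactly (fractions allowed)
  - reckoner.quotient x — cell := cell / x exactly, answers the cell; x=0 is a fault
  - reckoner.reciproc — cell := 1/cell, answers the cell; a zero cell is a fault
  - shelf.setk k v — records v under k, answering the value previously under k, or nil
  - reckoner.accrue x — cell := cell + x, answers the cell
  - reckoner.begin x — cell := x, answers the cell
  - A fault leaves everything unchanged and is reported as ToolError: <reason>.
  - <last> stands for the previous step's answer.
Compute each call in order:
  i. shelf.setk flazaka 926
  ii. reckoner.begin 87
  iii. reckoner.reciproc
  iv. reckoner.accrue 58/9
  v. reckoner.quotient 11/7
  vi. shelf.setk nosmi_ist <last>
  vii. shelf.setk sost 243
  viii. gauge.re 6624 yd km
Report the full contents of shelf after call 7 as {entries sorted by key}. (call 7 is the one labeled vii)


# 1. setk(k='flazaka', v='926') -> nil
# 2. begin(x='87') -> 87
# 3. reciproc() -> 1/87
# 4. accrue(x='58/9') -> 1685/261
# 5. quotient(x='11/7') -> 11795/2871
# 6. setk(k='nosmi_ist', v='<last>') -> nil
# 7. setk(k='sost', v='243') -> nil
# 8. re(v='6624', u_from='yd', u_to='km') -> 473202/78125

Answer: {flazaka=926, nosmi_ist=11795/2871, sost=243}


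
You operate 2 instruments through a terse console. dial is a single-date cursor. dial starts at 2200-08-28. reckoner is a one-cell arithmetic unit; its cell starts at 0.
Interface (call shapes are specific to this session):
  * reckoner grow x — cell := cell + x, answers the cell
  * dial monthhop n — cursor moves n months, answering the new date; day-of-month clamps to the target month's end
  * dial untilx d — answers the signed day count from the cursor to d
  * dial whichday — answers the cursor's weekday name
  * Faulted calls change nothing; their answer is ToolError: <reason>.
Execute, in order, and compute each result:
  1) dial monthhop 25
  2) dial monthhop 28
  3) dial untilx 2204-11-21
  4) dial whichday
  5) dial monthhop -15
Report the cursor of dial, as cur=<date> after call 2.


Answer: cur=2205-01-28

Derivation:
% 1. dial monthhop(n='25') : 2202-09-28
% 2. dial monthhop(n='28') : 2205-01-28
% 3. dial untilx(d='2204-11-21') : -68
% 4. dial whichday() : Monday
% 5. dial monthhop(n='-15') : 2203-10-28


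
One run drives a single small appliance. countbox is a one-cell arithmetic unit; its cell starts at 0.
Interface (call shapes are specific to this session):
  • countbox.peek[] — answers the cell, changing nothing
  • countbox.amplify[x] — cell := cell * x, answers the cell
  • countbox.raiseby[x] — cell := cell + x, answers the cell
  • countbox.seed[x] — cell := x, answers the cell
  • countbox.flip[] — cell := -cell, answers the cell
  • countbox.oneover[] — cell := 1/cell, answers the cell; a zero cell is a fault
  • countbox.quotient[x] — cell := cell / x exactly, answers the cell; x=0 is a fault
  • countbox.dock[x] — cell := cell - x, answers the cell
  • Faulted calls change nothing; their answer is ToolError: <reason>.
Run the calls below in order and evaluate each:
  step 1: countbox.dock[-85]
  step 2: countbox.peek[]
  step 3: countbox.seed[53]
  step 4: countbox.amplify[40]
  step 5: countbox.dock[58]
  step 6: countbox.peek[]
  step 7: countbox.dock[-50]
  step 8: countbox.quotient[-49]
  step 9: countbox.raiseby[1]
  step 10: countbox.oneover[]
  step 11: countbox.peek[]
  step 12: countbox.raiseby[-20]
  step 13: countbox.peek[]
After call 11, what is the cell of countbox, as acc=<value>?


Answer: acc=-49/2063

Derivation:
Do: dock[-85]
See: 85
Do: peek[]
See: 85
Do: seed[53]
See: 53
Do: amplify[40]
See: 2120
Do: dock[58]
See: 2062
Do: peek[]
See: 2062
Do: dock[-50]
See: 2112
Do: quotient[-49]
See: -2112/49
Do: raiseby[1]
See: -2063/49
Do: oneover[]
See: -49/2063
Do: peek[]
See: -49/2063
Do: raiseby[-20]
See: -41309/2063
Do: peek[]
See: -41309/2063


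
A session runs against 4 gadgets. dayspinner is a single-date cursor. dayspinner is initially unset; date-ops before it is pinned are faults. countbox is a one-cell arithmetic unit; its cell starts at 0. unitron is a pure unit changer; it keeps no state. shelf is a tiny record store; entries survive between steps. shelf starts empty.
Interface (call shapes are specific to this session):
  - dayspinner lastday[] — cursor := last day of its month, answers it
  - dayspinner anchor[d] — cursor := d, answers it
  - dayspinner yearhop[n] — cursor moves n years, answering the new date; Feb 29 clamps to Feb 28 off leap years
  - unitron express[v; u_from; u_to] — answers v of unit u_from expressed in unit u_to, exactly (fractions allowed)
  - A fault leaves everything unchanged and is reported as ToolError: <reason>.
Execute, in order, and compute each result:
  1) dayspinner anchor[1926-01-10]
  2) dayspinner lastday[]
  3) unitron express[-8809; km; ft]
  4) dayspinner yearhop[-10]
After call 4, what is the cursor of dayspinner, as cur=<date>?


I try dayspinner anchor on d→1926-01-10, → 1926-01-10.
I try dayspinner lastday, and get 1926-01-31.
I call unitron express on v→-8809, u_from→km, u_to→ft, yielding -11011250000/381.
I try dayspinner yearhop on n→-10, and see 1916-01-31.

Answer: cur=1916-01-31


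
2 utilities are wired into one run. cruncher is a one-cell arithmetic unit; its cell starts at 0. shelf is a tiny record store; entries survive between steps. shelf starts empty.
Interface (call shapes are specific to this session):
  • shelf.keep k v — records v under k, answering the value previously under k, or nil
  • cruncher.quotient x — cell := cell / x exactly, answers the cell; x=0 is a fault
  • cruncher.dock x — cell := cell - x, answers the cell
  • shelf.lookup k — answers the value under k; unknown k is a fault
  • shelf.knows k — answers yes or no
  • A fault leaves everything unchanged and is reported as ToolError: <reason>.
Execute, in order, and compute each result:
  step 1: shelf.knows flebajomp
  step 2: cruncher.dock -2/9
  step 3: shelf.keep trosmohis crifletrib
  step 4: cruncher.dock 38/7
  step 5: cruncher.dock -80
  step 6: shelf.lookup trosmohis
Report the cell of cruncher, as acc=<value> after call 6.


Answer: acc=4712/63

Derivation:
-> shelf.knows(k='flebajomp')
<- no
-> cruncher.dock(x='-2/9')
<- 2/9
-> shelf.keep(k='trosmohis', v='crifletrib')
<- nil
-> cruncher.dock(x='38/7')
<- -328/63
-> cruncher.dock(x='-80')
<- 4712/63
-> shelf.lookup(k='trosmohis')
<- crifletrib


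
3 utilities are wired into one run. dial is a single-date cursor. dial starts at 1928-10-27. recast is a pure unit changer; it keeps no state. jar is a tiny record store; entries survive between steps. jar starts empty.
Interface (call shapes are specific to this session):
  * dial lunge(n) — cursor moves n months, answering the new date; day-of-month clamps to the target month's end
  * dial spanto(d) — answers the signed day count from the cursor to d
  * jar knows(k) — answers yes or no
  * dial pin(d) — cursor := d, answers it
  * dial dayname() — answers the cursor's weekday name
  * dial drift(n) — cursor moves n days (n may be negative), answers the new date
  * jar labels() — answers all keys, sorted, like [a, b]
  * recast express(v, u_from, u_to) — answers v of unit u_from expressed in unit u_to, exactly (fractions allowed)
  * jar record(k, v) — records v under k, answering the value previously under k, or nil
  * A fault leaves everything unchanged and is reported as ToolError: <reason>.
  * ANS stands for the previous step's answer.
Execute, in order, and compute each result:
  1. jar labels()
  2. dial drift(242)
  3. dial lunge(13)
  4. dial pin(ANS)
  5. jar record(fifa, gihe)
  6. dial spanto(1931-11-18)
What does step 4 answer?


Answer: 1930-07-26

Derivation:
// jar labels() -> []
// dial drift(n='242') -> 1929-06-26
// dial lunge(n='13') -> 1930-07-26
// dial pin(d='ANS') -> 1930-07-26
// jar record(k='fifa', v='gihe') -> nil
// dial spanto(d='1931-11-18') -> 480


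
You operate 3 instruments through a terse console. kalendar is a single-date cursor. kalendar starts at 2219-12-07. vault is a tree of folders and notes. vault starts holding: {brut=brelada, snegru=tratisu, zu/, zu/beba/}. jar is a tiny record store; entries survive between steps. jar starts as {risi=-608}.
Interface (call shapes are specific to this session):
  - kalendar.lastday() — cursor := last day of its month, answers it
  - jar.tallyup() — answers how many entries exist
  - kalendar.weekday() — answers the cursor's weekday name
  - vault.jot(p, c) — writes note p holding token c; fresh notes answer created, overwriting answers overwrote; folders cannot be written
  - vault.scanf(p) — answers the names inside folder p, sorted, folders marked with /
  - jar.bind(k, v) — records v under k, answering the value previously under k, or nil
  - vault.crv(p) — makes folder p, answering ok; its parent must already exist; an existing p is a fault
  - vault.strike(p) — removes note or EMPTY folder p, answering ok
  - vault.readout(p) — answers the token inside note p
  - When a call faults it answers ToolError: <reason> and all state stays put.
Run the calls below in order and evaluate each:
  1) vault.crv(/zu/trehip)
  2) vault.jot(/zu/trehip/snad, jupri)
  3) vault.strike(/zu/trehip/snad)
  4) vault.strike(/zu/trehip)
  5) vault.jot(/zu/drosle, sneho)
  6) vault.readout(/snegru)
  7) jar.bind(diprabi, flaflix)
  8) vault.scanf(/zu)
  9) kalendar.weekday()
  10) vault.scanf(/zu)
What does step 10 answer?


Answer: [beba/, drosle]

Derivation:
>> crv(p=/zu/trehip)
<< ok
>> jot(p=/zu/trehip/snad, c=jupri)
<< created
>> strike(p=/zu/trehip/snad)
<< ok
>> strike(p=/zu/trehip)
<< ok
>> jot(p=/zu/drosle, c=sneho)
<< created
>> readout(p=/snegru)
<< tratisu
>> bind(k=diprabi, v=flaflix)
<< nil
>> scanf(p=/zu)
<< [beba/, drosle]
>> weekday()
<< Tuesday
>> scanf(p=/zu)
<< [beba/, drosle]


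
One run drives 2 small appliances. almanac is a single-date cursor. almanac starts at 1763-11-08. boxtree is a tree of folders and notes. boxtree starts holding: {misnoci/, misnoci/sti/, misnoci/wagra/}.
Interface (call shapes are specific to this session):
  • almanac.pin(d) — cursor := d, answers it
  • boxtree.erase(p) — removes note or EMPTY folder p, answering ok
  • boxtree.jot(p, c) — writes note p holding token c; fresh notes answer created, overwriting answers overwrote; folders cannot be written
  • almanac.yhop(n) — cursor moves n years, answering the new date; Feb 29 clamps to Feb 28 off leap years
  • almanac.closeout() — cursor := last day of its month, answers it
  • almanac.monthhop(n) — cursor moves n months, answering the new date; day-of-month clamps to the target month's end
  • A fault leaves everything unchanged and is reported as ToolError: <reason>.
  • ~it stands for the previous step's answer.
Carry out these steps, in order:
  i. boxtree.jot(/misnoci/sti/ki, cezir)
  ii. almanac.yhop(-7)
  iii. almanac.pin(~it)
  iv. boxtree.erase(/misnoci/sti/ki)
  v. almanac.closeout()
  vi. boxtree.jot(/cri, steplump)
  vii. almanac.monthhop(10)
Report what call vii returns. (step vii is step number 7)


·→ jot(p→/misnoci/sti/ki, c→cezir)
·← created
·→ yhop(n→-7)
·← 1756-11-08
·→ pin(d→~it)
·← 1756-11-08
·→ erase(p→/misnoci/sti/ki)
·← ok
·→ closeout()
·← 1756-11-30
·→ jot(p→/cri, c→steplump)
·← created
·→ monthhop(n→10)
·← 1757-09-30

Answer: 1757-09-30


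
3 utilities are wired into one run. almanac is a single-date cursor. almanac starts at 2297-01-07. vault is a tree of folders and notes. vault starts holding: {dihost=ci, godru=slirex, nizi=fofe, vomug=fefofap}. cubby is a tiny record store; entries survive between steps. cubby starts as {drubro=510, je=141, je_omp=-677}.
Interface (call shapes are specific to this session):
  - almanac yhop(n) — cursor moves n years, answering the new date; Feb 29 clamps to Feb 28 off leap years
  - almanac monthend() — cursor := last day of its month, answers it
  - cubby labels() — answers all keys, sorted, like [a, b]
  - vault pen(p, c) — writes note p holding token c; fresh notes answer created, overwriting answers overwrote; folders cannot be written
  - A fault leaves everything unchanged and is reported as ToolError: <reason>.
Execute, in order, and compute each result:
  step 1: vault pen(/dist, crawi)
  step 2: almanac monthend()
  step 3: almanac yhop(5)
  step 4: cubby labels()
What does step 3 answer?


! vault pen(p='/dist', c='crawi') ~> created
! almanac monthend() ~> 2297-01-31
! almanac yhop(n='5') ~> 2302-01-31
! cubby labels() ~> [drubro, je, je_omp]

Answer: 2302-01-31


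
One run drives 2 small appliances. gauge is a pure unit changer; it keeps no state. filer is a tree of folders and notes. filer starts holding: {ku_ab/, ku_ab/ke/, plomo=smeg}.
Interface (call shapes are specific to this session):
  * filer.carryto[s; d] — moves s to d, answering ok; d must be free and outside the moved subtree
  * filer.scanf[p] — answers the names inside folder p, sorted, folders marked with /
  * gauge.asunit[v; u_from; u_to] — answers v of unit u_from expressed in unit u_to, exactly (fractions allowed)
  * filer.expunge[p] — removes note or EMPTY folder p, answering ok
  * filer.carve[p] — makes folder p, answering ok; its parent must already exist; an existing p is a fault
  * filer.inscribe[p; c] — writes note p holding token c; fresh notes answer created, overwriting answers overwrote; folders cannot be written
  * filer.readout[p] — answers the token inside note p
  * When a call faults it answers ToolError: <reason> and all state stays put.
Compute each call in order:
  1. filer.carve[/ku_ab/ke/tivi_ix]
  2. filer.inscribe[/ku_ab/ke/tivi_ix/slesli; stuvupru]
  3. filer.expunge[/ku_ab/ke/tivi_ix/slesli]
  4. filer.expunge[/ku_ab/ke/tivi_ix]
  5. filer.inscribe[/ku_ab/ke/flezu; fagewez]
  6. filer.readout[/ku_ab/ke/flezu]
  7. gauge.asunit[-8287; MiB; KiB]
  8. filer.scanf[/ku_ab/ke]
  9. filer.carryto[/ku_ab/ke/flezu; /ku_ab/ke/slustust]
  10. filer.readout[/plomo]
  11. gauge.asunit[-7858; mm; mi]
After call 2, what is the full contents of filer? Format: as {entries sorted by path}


·→ carve(p→/ku_ab/ke/tivi_ix)
·← ok
·→ inscribe(p→/ku_ab/ke/tivi_ix/slesli, c→stuvupru)
·← created
·→ expunge(p→/ku_ab/ke/tivi_ix/slesli)
·← ok
·→ expunge(p→/ku_ab/ke/tivi_ix)
·← ok
·→ inscribe(p→/ku_ab/ke/flezu, c→fagewez)
·← created
·→ readout(p→/ku_ab/ke/flezu)
·← fagewez
·→ asunit(v→-8287, u_from→MiB, u_to→KiB)
·← -8485888
·→ scanf(p→/ku_ab/ke)
·← [flezu]
·→ carryto(s→/ku_ab/ke/flezu, d→/ku_ab/ke/slustust)
·← ok
·→ readout(p→/plomo)
·← smeg
·→ asunit(v→-7858, u_from→mm, u_to→mi)
·← -3929/804672

Answer: {ku_ab/, ku_ab/ke/, ku_ab/ke/tivi_ix/, ku_ab/ke/tivi_ix/slesli=stuvupru, plomo=smeg}


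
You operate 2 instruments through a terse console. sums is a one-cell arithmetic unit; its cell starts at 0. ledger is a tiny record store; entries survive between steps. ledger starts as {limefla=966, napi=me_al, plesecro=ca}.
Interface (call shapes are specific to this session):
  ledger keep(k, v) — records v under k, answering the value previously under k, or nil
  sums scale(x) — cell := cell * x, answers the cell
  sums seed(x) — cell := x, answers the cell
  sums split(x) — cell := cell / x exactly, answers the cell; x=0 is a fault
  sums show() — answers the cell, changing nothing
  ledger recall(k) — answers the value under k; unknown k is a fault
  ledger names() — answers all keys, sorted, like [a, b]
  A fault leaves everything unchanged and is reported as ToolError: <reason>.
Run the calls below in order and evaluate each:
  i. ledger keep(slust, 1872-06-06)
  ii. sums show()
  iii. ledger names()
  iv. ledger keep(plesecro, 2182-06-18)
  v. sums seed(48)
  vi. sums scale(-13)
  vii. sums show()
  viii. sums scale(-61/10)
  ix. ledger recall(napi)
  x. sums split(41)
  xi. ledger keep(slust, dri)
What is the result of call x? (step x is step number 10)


Answer: 19032/205

Derivation:
;; ledger keep(k=slust, v=1872-06-06) == nil
;; sums show() == 0
;; ledger names() == [limefla, napi, plesecro, slust]
;; ledger keep(k=plesecro, v=2182-06-18) == ca
;; sums seed(x=48) == 48
;; sums scale(x=-13) == -624
;; sums show() == -624
;; sums scale(x=-61/10) == 19032/5
;; ledger recall(k=napi) == me_al
;; sums split(x=41) == 19032/205
;; ledger keep(k=slust, v=dri) == 1872-06-06


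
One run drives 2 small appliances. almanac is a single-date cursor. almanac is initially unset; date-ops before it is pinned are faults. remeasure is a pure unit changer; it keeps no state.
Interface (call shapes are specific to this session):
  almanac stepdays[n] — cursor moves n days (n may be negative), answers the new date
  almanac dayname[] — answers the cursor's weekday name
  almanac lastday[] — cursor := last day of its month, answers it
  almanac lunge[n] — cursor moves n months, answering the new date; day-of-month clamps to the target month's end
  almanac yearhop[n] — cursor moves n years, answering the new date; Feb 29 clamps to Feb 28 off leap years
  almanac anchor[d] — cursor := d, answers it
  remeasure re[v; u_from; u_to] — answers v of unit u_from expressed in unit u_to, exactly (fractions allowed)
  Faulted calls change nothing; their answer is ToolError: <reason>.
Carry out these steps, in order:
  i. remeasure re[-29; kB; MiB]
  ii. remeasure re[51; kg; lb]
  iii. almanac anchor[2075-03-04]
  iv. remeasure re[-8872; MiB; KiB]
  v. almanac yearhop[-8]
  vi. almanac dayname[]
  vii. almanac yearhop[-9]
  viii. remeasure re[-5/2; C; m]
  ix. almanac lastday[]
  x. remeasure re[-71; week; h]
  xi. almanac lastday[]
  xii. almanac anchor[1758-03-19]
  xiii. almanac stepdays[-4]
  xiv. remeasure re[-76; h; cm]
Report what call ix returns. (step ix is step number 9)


[in] remeasure re v='-29' u_from='kB' u_to='MiB'
= -3625/131072
[in] remeasure re v='51' u_from='kg' u_to='lb'
= 5100000000/45359237
[in] almanac anchor d='2075-03-04'
= 2075-03-04
[in] remeasure re v='-8872' u_from='MiB' u_to='KiB'
= -9084928
[in] almanac yearhop n='-8'
= 2067-03-04
[in] almanac dayname
= Friday
[in] almanac yearhop n='-9'
= 2058-03-04
[in] remeasure re v='-5/2' u_from='C' u_to='m'
= ToolError: incompatible units
[in] almanac lastday
= 2058-03-31
[in] remeasure re v='-71' u_from='week' u_to='h'
= -11928
[in] almanac lastday
= 2058-03-31
[in] almanac anchor d='1758-03-19'
= 1758-03-19
[in] almanac stepdays n='-4'
= 1758-03-15
[in] remeasure re v='-76' u_from='h' u_to='cm'
= ToolError: incompatible units

Answer: 2058-03-31


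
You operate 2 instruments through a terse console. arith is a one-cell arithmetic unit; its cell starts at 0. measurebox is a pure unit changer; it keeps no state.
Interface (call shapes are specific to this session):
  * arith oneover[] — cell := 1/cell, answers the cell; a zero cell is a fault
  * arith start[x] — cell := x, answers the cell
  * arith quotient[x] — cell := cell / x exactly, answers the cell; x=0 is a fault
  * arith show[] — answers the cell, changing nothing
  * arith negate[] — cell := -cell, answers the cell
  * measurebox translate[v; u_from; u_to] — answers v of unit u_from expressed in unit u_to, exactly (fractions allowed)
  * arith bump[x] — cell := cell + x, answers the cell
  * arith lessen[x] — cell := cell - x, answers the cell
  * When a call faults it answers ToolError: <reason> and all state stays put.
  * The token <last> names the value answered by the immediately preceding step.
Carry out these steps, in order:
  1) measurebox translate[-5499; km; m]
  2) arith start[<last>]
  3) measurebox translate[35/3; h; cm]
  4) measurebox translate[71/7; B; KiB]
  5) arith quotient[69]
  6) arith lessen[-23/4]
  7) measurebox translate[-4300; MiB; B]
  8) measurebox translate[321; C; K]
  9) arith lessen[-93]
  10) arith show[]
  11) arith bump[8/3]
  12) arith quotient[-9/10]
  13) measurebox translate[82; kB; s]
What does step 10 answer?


-> measurebox translate(v: -5499, u_from: km, u_to: m)
<- -5499000
-> arith start(x: <last>)
<- -5499000
-> measurebox translate(v: 35/3, u_from: h, u_to: cm)
<- ToolError: incompatible units
-> measurebox translate(v: 71/7, u_from: B, u_to: KiB)
<- 71/7168
-> arith quotient(x: 69)
<- -1833000/23
-> arith lessen(x: -23/4)
<- -7331471/92
-> measurebox translate(v: -4300, u_from: MiB, u_to: B)
<- -4508876800
-> measurebox translate(v: 321, u_from: C, u_to: K)
<- 11883/20
-> arith lessen(x: -93)
<- -7322915/92
-> arith show()
<- -7322915/92
-> arith bump(x: 8/3)
<- -21968009/276
-> arith quotient(x: -9/10)
<- 109840045/1242
-> measurebox translate(v: 82, u_from: kB, u_to: s)
<- ToolError: incompatible units

Answer: -7322915/92


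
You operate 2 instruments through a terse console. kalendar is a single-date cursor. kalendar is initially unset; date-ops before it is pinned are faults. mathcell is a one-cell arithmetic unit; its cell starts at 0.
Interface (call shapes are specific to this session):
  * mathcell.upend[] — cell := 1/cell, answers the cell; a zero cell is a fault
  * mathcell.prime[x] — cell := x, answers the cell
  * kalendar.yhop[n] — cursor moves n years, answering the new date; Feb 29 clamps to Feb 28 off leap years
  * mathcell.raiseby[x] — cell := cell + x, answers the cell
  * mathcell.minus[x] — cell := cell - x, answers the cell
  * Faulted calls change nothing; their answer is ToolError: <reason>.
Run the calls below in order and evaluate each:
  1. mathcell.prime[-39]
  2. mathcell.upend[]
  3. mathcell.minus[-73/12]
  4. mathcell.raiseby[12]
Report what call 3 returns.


Act: prime[x=-39]
Obs: -39
Act: upend[]
Obs: -1/39
Act: minus[x=-73/12]
Obs: 315/52
Act: raiseby[x=12]
Obs: 939/52

Answer: 315/52


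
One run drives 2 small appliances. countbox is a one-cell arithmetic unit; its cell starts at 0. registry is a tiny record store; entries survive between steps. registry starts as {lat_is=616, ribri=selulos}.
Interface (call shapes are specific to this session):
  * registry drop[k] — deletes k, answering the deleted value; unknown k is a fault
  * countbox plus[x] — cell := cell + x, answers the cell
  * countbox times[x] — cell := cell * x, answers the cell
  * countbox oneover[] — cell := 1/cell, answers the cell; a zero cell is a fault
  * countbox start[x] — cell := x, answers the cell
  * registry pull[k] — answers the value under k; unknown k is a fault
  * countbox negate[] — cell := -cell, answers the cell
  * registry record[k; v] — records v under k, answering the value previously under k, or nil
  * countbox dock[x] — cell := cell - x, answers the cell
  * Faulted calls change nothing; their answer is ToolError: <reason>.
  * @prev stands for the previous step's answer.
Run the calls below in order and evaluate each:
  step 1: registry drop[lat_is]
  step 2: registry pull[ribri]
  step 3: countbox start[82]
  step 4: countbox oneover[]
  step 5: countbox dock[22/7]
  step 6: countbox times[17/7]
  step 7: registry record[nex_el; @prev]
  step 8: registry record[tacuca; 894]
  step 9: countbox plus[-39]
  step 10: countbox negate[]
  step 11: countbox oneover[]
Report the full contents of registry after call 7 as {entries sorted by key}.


Answer: {nex_el=-30549/4018, ribri=selulos}

Derivation:
-> registry drop(lat_is)
<- 616
-> registry pull(ribri)
<- selulos
-> countbox start(82)
<- 82
-> countbox oneover()
<- 1/82
-> countbox dock(22/7)
<- -1797/574
-> countbox times(17/7)
<- -30549/4018
-> registry record(nex_el, @prev)
<- nil
-> registry record(tacuca, 894)
<- nil
-> countbox plus(-39)
<- -187251/4018
-> countbox negate()
<- 187251/4018
-> countbox oneover()
<- 4018/187251


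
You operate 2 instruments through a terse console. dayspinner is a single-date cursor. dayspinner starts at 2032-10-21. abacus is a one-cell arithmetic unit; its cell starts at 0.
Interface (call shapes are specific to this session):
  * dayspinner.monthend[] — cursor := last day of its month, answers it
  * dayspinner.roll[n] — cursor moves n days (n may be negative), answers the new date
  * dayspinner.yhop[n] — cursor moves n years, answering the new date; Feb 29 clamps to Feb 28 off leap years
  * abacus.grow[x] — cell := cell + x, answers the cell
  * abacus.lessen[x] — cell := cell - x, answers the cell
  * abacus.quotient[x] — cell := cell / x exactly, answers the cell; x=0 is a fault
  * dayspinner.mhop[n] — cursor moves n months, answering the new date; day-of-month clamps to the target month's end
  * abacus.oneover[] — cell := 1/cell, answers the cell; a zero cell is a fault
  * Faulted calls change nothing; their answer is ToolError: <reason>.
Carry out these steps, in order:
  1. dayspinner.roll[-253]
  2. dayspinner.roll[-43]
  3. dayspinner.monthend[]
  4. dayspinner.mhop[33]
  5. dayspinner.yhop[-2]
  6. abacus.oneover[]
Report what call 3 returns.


Answer: 2031-12-31

Derivation:
==> dayspinner.roll(n→-253)
<== 2032-02-11
==> dayspinner.roll(n→-43)
<== 2031-12-30
==> dayspinner.monthend()
<== 2031-12-31
==> dayspinner.mhop(n→33)
<== 2034-09-30
==> dayspinner.yhop(n→-2)
<== 2032-09-30
==> abacus.oneover()
<== ToolError: reciprocal of zero


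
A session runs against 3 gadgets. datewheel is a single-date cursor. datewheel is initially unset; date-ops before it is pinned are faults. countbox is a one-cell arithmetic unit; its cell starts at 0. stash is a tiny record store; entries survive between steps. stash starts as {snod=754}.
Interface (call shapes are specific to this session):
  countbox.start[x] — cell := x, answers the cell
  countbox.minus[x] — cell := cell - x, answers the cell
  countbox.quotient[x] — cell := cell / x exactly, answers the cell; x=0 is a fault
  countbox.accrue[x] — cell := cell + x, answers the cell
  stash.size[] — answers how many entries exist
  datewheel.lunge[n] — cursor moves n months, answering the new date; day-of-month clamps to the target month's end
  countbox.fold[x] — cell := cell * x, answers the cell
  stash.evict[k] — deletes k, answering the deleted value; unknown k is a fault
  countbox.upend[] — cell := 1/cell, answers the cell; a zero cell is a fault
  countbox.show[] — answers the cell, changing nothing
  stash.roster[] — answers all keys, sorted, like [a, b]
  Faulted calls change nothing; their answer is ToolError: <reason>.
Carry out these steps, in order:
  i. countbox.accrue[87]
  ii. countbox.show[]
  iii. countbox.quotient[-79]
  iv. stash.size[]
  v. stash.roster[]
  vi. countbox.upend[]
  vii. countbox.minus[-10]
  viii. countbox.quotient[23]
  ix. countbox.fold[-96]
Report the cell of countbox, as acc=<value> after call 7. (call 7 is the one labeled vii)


==> accrue(87)
<== 87
==> show()
<== 87
==> quotient(-79)
<== -87/79
==> size()
<== 1
==> roster()
<== [snod]
==> upend()
<== -79/87
==> minus(-10)
<== 791/87
==> quotient(23)
<== 791/2001
==> fold(-96)
<== -25312/667

Answer: acc=791/87


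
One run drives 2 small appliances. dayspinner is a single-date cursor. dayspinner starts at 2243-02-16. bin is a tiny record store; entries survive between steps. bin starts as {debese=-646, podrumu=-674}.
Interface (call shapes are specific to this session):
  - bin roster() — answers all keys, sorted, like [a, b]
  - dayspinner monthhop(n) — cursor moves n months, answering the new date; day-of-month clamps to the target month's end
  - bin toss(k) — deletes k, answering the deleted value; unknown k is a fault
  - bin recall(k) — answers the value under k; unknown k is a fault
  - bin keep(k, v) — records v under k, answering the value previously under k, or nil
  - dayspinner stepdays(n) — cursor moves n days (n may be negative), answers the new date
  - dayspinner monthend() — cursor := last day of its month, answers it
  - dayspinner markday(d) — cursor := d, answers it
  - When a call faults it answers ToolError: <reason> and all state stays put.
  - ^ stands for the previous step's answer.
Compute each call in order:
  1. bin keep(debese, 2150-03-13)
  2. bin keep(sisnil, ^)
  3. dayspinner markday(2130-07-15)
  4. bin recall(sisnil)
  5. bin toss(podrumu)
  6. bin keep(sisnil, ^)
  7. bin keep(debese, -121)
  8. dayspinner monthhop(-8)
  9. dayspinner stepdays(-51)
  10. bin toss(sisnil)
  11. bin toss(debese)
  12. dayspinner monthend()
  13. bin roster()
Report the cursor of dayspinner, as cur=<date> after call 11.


Answer: cur=2129-09-25

Derivation:
·→ bin keep(k: debese, v: 2150-03-13)
·← -646
·→ bin keep(k: sisnil, v: ^)
·← nil
·→ dayspinner markday(d: 2130-07-15)
·← 2130-07-15
·→ bin recall(k: sisnil)
·← -646
·→ bin toss(k: podrumu)
·← -674
·→ bin keep(k: sisnil, v: ^)
·← -646
·→ bin keep(k: debese, v: -121)
·← 2150-03-13
·→ dayspinner monthhop(n: -8)
·← 2129-11-15
·→ dayspinner stepdays(n: -51)
·← 2129-09-25
·→ bin toss(k: sisnil)
·← -674
·→ bin toss(k: debese)
·← -121
·→ dayspinner monthend()
·← 2129-09-30
·→ bin roster()
·← []


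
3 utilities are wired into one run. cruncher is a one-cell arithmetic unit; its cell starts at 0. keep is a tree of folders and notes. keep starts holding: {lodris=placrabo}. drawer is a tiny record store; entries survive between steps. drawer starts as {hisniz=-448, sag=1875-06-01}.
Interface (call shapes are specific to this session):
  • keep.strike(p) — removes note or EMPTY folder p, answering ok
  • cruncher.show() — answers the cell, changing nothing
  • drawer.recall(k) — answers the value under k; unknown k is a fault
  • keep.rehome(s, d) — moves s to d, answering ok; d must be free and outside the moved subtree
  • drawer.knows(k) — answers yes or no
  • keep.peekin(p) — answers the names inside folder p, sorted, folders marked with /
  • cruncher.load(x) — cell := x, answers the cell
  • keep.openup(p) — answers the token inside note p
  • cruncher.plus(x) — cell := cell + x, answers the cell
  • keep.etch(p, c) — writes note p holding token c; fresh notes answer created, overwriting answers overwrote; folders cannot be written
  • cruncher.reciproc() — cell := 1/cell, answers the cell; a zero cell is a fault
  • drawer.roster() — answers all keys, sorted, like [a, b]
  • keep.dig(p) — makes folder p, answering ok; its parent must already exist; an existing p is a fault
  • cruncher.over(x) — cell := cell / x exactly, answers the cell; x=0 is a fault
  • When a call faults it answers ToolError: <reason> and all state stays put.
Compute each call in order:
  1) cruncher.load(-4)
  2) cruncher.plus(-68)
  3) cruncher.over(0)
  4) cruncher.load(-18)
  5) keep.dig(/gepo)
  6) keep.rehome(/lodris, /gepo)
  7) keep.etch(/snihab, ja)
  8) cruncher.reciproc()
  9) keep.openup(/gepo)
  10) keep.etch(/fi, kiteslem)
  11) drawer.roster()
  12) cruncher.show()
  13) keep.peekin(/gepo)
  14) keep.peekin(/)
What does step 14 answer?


Answer: [fi, gepo/, lodris, snihab]

Derivation:
# cruncher.load(x: -4) => -4
# cruncher.plus(x: -68) => -72
# cruncher.over(x: 0) => ToolError: division by zero
# cruncher.load(x: -18) => -18
# keep.dig(p: /gepo) => ok
# keep.rehome(s: /lodris, d: /gepo) => ToolError: exists
# keep.etch(p: /snihab, c: ja) => created
# cruncher.reciproc() => -1/18
# keep.openup(p: /gepo) => ToolError: is a directory
# keep.etch(p: /fi, c: kiteslem) => created
# drawer.roster() => [hisniz, sag]
# cruncher.show() => -1/18
# keep.peekin(p: /gepo) => []
# keep.peekin(p: /) => [fi, gepo/, lodris, snihab]


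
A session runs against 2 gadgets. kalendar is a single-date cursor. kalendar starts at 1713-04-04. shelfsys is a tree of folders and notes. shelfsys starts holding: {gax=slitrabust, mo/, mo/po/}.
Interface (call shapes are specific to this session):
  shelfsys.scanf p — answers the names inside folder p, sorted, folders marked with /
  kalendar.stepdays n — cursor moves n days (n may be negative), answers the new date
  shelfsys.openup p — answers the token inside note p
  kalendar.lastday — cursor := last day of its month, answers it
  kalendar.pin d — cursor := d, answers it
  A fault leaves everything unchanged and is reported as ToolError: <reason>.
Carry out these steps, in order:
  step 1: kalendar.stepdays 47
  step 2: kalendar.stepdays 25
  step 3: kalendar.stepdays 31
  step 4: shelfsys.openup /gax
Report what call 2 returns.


Answer: 1713-06-15

Derivation:
$ stepdays n=47
:: 1713-05-21
$ stepdays n=25
:: 1713-06-15
$ stepdays n=31
:: 1713-07-16
$ openup p=/gax
:: slitrabust
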